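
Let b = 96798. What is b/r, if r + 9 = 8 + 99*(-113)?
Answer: -48399/5594 ≈ -8.6519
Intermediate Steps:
r = -11188 (r = -9 + (8 + 99*(-113)) = -9 + (8 - 11187) = -9 - 11179 = -11188)
b/r = 96798/(-11188) = 96798*(-1/11188) = -48399/5594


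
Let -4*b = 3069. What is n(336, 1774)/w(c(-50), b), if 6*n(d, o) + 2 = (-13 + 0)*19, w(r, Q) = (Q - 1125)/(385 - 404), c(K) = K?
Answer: -3154/7569 ≈ -0.41670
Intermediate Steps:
b = -3069/4 (b = -1/4*3069 = -3069/4 ≈ -767.25)
w(r, Q) = 1125/19 - Q/19 (w(r, Q) = (-1125 + Q)/(-19) = (-1125 + Q)*(-1/19) = 1125/19 - Q/19)
n(d, o) = -83/2 (n(d, o) = -1/3 + ((-13 + 0)*19)/6 = -1/3 + (-13*19)/6 = -1/3 + (1/6)*(-247) = -1/3 - 247/6 = -83/2)
n(336, 1774)/w(c(-50), b) = -83/(2*(1125/19 - 1/19*(-3069/4))) = -83/(2*(1125/19 + 3069/76)) = -83/(2*7569/76) = -83/2*76/7569 = -3154/7569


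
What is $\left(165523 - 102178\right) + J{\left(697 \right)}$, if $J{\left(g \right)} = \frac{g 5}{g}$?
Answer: $63350$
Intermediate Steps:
$J{\left(g \right)} = 5$ ($J{\left(g \right)} = \frac{5 g}{g} = 5$)
$\left(165523 - 102178\right) + J{\left(697 \right)} = \left(165523 - 102178\right) + 5 = 63345 + 5 = 63350$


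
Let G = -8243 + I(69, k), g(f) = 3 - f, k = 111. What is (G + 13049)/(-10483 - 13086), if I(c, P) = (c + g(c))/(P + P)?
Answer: -355645/1744106 ≈ -0.20391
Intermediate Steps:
I(c, P) = 3/(2*P) (I(c, P) = (c + (3 - c))/(P + P) = 3/((2*P)) = 3*(1/(2*P)) = 3/(2*P))
G = -609981/74 (G = -8243 + (3/2)/111 = -8243 + (3/2)*(1/111) = -8243 + 1/74 = -609981/74 ≈ -8243.0)
(G + 13049)/(-10483 - 13086) = (-609981/74 + 13049)/(-10483 - 13086) = (355645/74)/(-23569) = (355645/74)*(-1/23569) = -355645/1744106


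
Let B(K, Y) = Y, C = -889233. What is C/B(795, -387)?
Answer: 296411/129 ≈ 2297.8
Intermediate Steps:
C/B(795, -387) = -889233/(-387) = -889233*(-1/387) = 296411/129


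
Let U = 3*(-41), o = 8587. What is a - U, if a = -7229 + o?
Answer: 1481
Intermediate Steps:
a = 1358 (a = -7229 + 8587 = 1358)
U = -123
a - U = 1358 - 1*(-123) = 1358 + 123 = 1481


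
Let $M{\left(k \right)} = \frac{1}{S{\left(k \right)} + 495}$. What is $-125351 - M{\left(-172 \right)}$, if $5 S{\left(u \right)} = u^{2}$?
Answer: $- \frac{4018627714}{32059} \approx -1.2535 \cdot 10^{5}$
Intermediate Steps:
$S{\left(u \right)} = \frac{u^{2}}{5}$
$M{\left(k \right)} = \frac{1}{495 + \frac{k^{2}}{5}}$ ($M{\left(k \right)} = \frac{1}{\frac{k^{2}}{5} + 495} = \frac{1}{495 + \frac{k^{2}}{5}}$)
$-125351 - M{\left(-172 \right)} = -125351 - \frac{5}{2475 + \left(-172\right)^{2}} = -125351 - \frac{5}{2475 + 29584} = -125351 - \frac{5}{32059} = - \frac{4018627714}{32059}$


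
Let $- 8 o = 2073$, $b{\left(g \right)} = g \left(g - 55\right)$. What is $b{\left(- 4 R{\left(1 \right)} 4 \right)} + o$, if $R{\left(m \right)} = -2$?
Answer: $- \frac{7961}{8} \approx -995.13$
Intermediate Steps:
$b{\left(g \right)} = g \left(-55 + g\right)$ ($b{\left(g \right)} = g \left(g - 55\right) = g \left(-55 + g\right)$)
$o = - \frac{2073}{8}$ ($o = \left(- \frac{1}{8}\right) 2073 = - \frac{2073}{8} \approx -259.13$)
$b{\left(- 4 R{\left(1 \right)} 4 \right)} + o = \left(-4\right) \left(-2\right) 4 \left(-55 + \left(-4\right) \left(-2\right) 4\right) - \frac{2073}{8} = 8 \cdot 4 \left(-55 + 8 \cdot 4\right) - \frac{2073}{8} = 32 \left(-55 + 32\right) - \frac{2073}{8} = 32 \left(-23\right) - \frac{2073}{8} = -736 - \frac{2073}{8} = - \frac{7961}{8}$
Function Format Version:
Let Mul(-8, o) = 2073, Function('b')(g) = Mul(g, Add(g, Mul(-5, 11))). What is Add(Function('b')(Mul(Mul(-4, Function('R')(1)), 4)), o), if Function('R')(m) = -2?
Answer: Rational(-7961, 8) ≈ -995.13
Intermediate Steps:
Function('b')(g) = Mul(g, Add(-55, g)) (Function('b')(g) = Mul(g, Add(g, -55)) = Mul(g, Add(-55, g)))
o = Rational(-2073, 8) (o = Mul(Rational(-1, 8), 2073) = Rational(-2073, 8) ≈ -259.13)
Add(Function('b')(Mul(Mul(-4, Function('R')(1)), 4)), o) = Add(Mul(Mul(Mul(-4, -2), 4), Add(-55, Mul(Mul(-4, -2), 4))), Rational(-2073, 8)) = Add(Mul(Mul(8, 4), Add(-55, Mul(8, 4))), Rational(-2073, 8)) = Add(Mul(32, Add(-55, 32)), Rational(-2073, 8)) = Add(Mul(32, -23), Rational(-2073, 8)) = Add(-736, Rational(-2073, 8)) = Rational(-7961, 8)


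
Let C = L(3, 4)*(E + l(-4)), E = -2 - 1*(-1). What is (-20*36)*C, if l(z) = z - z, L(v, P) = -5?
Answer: -3600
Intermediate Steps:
l(z) = 0
E = -1 (E = -2 + 1 = -1)
C = 5 (C = -5*(-1 + 0) = -5*(-1) = 5)
(-20*36)*C = -20*36*5 = -720*5 = -3600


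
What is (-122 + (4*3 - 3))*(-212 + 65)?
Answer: 16611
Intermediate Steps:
(-122 + (4*3 - 3))*(-212 + 65) = (-122 + (12 - 3))*(-147) = (-122 + 9)*(-147) = -113*(-147) = 16611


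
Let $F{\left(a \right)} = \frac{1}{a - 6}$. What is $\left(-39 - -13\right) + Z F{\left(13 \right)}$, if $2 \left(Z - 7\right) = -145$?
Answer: $- \frac{495}{14} \approx -35.357$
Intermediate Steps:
$Z = - \frac{131}{2}$ ($Z = 7 + \frac{1}{2} \left(-145\right) = 7 - \frac{145}{2} = - \frac{131}{2} \approx -65.5$)
$F{\left(a \right)} = \frac{1}{-6 + a}$
$\left(-39 - -13\right) + Z F{\left(13 \right)} = \left(-39 - -13\right) - \frac{131}{2 \left(-6 + 13\right)} = \left(-39 + 13\right) - \frac{131}{2 \cdot 7} = -26 - \frac{131}{14} = - \frac{495}{14}$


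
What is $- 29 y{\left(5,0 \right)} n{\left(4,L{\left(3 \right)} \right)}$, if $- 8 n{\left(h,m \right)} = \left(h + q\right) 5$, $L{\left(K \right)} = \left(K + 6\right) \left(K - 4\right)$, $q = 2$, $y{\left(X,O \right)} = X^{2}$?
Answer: $\frac{10875}{4} \approx 2718.8$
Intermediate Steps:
$L{\left(K \right)} = \left(-4 + K\right) \left(6 + K\right)$ ($L{\left(K \right)} = \left(6 + K\right) \left(-4 + K\right) = \left(-4 + K\right) \left(6 + K\right)$)
$n{\left(h,m \right)} = - \frac{5}{4} - \frac{5 h}{8}$ ($n{\left(h,m \right)} = - \frac{\left(h + 2\right) 5}{8} = - \frac{\left(2 + h\right) 5}{8} = - \frac{10 + 5 h}{8} = - \frac{5}{4} - \frac{5 h}{8}$)
$- 29 y{\left(5,0 \right)} n{\left(4,L{\left(3 \right)} \right)} = - 29 \cdot 5^{2} \left(- \frac{5}{4} - \frac{5}{2}\right) = \left(-29\right) 25 \left(- \frac{5}{4} - \frac{5}{2}\right) = \left(-725\right) \left(- \frac{15}{4}\right) = \frac{10875}{4}$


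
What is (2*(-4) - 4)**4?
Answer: 20736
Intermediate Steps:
(2*(-4) - 4)**4 = (-8 - 4)**4 = (-12)**4 = 20736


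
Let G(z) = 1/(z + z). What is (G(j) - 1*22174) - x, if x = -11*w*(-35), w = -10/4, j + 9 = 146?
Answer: -2905975/137 ≈ -21212.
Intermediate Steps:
j = 137 (j = -9 + 146 = 137)
w = -5/2 (w = (¼)*(-10) = -5/2 ≈ -2.5000)
x = -1925/2 (x = -11*(-5/2)*(-35) = (55/2)*(-35) = -1925/2 ≈ -962.50)
G(z) = 1/(2*z)
(G(j) - 1*22174) - x = ((½)/137 - 1*22174) - 1*(-1925/2) = ((½)*(1/137) - 22174) + 1925/2 = (1/274 - 22174) + 1925/2 = -6075675/274 + 1925/2 = -2905975/137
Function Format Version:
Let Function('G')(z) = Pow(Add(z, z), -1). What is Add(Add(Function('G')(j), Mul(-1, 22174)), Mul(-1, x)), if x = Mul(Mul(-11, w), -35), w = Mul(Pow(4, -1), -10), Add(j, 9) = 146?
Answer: Rational(-2905975, 137) ≈ -21212.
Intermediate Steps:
j = 137 (j = Add(-9, 146) = 137)
w = Rational(-5, 2) (w = Mul(Rational(1, 4), -10) = Rational(-5, 2) ≈ -2.5000)
x = Rational(-1925, 2) (x = Mul(Mul(-11, Rational(-5, 2)), -35) = Mul(Rational(55, 2), -35) = Rational(-1925, 2) ≈ -962.50)
Function('G')(z) = Mul(Rational(1, 2), Pow(z, -1)) (Function('G')(z) = Pow(Mul(2, z), -1) = Mul(Rational(1, 2), Pow(z, -1)))
Add(Add(Function('G')(j), Mul(-1, 22174)), Mul(-1, x)) = Add(Add(Mul(Rational(1, 2), Pow(137, -1)), Mul(-1, 22174)), Mul(-1, Rational(-1925, 2))) = Add(Add(Mul(Rational(1, 2), Rational(1, 137)), -22174), Rational(1925, 2)) = Add(Add(Rational(1, 274), -22174), Rational(1925, 2)) = Add(Rational(-6075675, 274), Rational(1925, 2)) = Rational(-2905975, 137)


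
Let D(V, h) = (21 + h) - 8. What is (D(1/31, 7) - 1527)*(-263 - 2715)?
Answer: 4487846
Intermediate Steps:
D(V, h) = 13 + h
(D(1/31, 7) - 1527)*(-263 - 2715) = ((13 + 7) - 1527)*(-263 - 2715) = (20 - 1527)*(-2978) = -1507*(-2978) = 4487846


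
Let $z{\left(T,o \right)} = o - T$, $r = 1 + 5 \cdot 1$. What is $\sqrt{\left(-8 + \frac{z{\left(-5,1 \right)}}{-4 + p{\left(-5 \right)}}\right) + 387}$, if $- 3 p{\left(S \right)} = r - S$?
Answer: $\frac{\sqrt{200077}}{23} \approx 19.448$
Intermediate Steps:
$r = 6$ ($r = 1 + 5 = 6$)
$p{\left(S \right)} = -2 + \frac{S}{3}$ ($p{\left(S \right)} = - \frac{6 - S}{3} = -2 + \frac{S}{3}$)
$\sqrt{\left(-8 + \frac{z{\left(-5,1 \right)}}{-4 + p{\left(-5 \right)}}\right) + 387} = \sqrt{\left(-8 + \frac{1 - -5}{-4 + \left(-2 + \frac{1}{3} \left(-5\right)\right)}\right) + 387} = \sqrt{\left(-8 + \frac{1 + 5}{-4 - \frac{11}{3}}\right) + 387} = \sqrt{\left(-8 + \frac{1}{-4 - \frac{11}{3}} \cdot 6\right) + 387} = \sqrt{\left(-8 + \frac{1}{- \frac{23}{3}} \cdot 6\right) + 387} = \sqrt{\left(-8 - \frac{18}{23}\right) + 387} = \sqrt{- \frac{202}{23} + 387} = \sqrt{\frac{8699}{23}} = \frac{\sqrt{200077}}{23}$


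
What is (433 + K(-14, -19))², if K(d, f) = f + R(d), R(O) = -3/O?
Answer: 33628401/196 ≈ 1.7157e+5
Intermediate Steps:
K(d, f) = f - 3/d
(433 + K(-14, -19))² = (433 + (-19 - 3/(-14)))² = (433 + (-19 - 3*(-1/14)))² = (433 + (-19 + 3/14))² = (433 - 263/14)² = (5799/14)² = 33628401/196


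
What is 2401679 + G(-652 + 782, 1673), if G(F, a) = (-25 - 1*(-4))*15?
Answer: 2401364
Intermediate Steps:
G(F, a) = -315 (G(F, a) = (-25 + 4)*15 = -21*15 = -315)
2401679 + G(-652 + 782, 1673) = 2401679 - 315 = 2401364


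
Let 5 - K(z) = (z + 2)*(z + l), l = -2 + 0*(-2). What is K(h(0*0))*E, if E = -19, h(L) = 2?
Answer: -95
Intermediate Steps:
l = -2 (l = -2 + 0 = -2)
K(z) = 5 - (-2 + z)*(2 + z) (K(z) = 5 - (z + 2)*(z - 2) = 5 - (2 + z)*(-2 + z) = 5 - (-2 + z)*(2 + z))
K(h(0*0))*E = (9 - 1*2**2)*(-19) = (9 - 1*4)*(-19) = (9 - 4)*(-19) = 5*(-19) = -95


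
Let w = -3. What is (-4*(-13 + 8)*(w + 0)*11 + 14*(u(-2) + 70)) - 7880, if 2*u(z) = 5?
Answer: -7525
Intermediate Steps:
u(z) = 5/2 (u(z) = (½)*5 = 5/2)
(-4*(-13 + 8)*(w + 0)*11 + 14*(u(-2) + 70)) - 7880 = (-4*(-13 + 8)*(-3 + 0)*11 + 14*(5/2 + 70)) - 7880 = (-(-20)*(-3)*11 + 14*(145/2)) - 7880 = (-4*15*11 + 1015) - 7880 = (-60*11 + 1015) - 7880 = (-660 + 1015) - 7880 = 355 - 7880 = -7525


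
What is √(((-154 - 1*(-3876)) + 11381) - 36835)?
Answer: 2*I*√5433 ≈ 147.42*I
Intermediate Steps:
√(((-154 - 1*(-3876)) + 11381) - 36835) = √(((-154 + 3876) + 11381) - 36835) = √((3722 + 11381) - 36835) = √(15103 - 36835) = √(-21732) = 2*I*√5433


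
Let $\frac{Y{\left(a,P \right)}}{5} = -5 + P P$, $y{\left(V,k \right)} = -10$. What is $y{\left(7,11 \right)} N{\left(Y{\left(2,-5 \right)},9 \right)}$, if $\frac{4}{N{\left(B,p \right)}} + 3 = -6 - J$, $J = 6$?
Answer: $\frac{8}{3} \approx 2.6667$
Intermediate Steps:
$Y{\left(a,P \right)} = -25 + 5 P^{2}$ ($Y{\left(a,P \right)} = 5 \left(-5 + P P\right) = 5 \left(-5 + P^{2}\right) = -25 + 5 P^{2}$)
$N{\left(B,p \right)} = - \frac{4}{15}$ ($N{\left(B,p \right)} = \frac{4}{-3 - 12} = \frac{4}{-15} = 4 \left(- \frac{1}{15}\right) = - \frac{4}{15}$)
$y{\left(7,11 \right)} N{\left(Y{\left(2,-5 \right)},9 \right)} = \left(-10\right) \left(- \frac{4}{15}\right) = \frac{8}{3}$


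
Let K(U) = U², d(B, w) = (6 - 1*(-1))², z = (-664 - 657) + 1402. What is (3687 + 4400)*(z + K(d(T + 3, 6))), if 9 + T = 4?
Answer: 20071934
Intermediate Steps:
T = -5 (T = -9 + 4 = -5)
z = 81 (z = -1321 + 1402 = 81)
d(B, w) = 49 (d(B, w) = (6 + 1)² = 7² = 49)
(3687 + 4400)*(z + K(d(T + 3, 6))) = (3687 + 4400)*(81 + 49²) = 8087*(81 + 2401) = 8087*2482 = 20071934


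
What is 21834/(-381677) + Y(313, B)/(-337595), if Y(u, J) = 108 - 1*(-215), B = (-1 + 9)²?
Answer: -7494330901/128852246815 ≈ -0.058162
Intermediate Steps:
B = 64 (B = 8² = 64)
Y(u, J) = 323 (Y(u, J) = 108 + 215 = 323)
21834/(-381677) + Y(313, B)/(-337595) = 21834/(-381677) + 323/(-337595) = 21834*(-1/381677) + 323*(-1/337595) = -21834/381677 - 323/337595 = -7494330901/128852246815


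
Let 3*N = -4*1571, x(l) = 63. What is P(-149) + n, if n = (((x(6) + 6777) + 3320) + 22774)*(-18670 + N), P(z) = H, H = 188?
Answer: -683863344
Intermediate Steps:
N = -6284/3 (N = (-4*1571)/3 = (1/3)*(-6284) = -6284/3 ≈ -2094.7)
P(z) = 188
n = -683863532 (n = (((63 + 6777) + 3320) + 22774)*(-18670 - 6284/3) = ((6840 + 3320) + 22774)*(-62294/3) = (10160 + 22774)*(-62294/3) = 32934*(-62294/3) = -683863532)
P(-149) + n = 188 - 683863532 = -683863344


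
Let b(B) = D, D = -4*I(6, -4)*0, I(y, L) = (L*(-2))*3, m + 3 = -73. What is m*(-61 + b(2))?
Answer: 4636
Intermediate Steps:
m = -76 (m = -3 - 73 = -76)
I(y, L) = -6*L (I(y, L) = -2*L*3 = -6*L)
D = 0 (D = -(-24)*(-4)*0 = -4*24*0 = -96*0 = 0)
b(B) = 0
m*(-61 + b(2)) = -76*(-61 + 0) = -76*(-61) = 4636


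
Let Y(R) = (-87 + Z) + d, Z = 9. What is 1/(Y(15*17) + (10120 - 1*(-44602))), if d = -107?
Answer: 1/54537 ≈ 1.8336e-5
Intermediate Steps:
Y(R) = -185 (Y(R) = (-87 + 9) - 107 = -78 - 107 = -185)
1/(Y(15*17) + (10120 - 1*(-44602))) = 1/(-185 + (10120 - 1*(-44602))) = 1/(-185 + (10120 + 44602)) = 1/(-185 + 54722) = 1/54537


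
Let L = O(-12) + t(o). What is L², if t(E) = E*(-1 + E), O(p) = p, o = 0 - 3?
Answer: 0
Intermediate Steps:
o = -3
L = 0 (L = -12 - 3*(-1 - 3) = -12 - 3*(-4) = -12 + 12 = 0)
L² = 0² = 0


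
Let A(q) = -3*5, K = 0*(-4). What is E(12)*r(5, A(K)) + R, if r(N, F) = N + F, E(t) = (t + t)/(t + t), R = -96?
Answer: -106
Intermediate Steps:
K = 0
A(q) = -15
E(t) = 1 (E(t) = (2*t)/((2*t)) = (2*t)*(1/(2*t)) = 1)
r(N, F) = F + N
E(12)*r(5, A(K)) + R = 1*(-15 + 5) - 96 = 1*(-10) - 96 = -10 - 96 = -106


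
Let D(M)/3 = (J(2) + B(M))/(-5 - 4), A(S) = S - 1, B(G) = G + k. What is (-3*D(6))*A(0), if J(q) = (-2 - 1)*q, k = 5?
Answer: -5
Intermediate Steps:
J(q) = -3*q
B(G) = 5 + G (B(G) = G + 5 = 5 + G)
A(S) = -1 + S
D(M) = ⅓ - M/3 (D(M) = 3*((-3*2 + (5 + M))/(-5 - 4)) = 3*((-6 + (5 + M))/(-9)) = 3*((-1 + M)*(-⅑)) = 3*(⅑ - M/9) = ⅓ - M/3)
(-3*D(6))*A(0) = (-3*(⅓ - ⅓*6))*(-1 + 0) = -3*(⅓ - 2)*(-1) = -3*(-5/3)*(-1) = 5*(-1) = -5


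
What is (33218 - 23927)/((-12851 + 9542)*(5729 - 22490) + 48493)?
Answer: 9291/55510642 ≈ 0.00016737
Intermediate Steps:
(33218 - 23927)/((-12851 + 9542)*(5729 - 22490) + 48493) = 9291/(-3309*(-16761) + 48493) = 9291/(55462149 + 48493) = 9291/55510642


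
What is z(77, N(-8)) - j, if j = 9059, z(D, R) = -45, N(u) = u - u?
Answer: -9104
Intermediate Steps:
N(u) = 0
z(77, N(-8)) - j = -45 - 1*9059 = -45 - 9059 = -9104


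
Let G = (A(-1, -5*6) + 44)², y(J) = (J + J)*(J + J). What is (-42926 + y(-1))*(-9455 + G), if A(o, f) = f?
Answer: 397414798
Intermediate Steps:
y(J) = 4*J² (y(J) = (2*J)*(2*J) = 4*J²)
G = 196 (G = (-5*6 + 44)² = (-30 + 44)² = 14² = 196)
(-42926 + y(-1))*(-9455 + G) = (-42926 + 4*(-1)²)*(-9455 + 196) = (-42926 + 4*1)*(-9259) = (-42926 + 4)*(-9259) = -42922*(-9259) = 397414798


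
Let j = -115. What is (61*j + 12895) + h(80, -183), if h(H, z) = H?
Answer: 5960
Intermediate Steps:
(61*j + 12895) + h(80, -183) = (61*(-115) + 12895) + 80 = (-7015 + 12895) + 80 = 5880 + 80 = 5960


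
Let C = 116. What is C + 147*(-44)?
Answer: -6352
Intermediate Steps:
C + 147*(-44) = 116 + 147*(-44) = 116 - 6468 = -6352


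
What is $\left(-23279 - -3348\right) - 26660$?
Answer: $-46591$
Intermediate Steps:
$\left(-23279 - -3348\right) - 26660 = \left(-23279 + 3348\right) - 26660 = -19931 - 26660 = -46591$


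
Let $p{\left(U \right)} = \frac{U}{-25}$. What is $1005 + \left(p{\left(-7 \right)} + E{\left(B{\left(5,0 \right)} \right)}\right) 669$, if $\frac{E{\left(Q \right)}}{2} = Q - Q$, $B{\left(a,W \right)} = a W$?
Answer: $\frac{29808}{25} \approx 1192.3$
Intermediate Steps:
$B{\left(a,W \right)} = W a$
$E{\left(Q \right)} = 0$ ($E{\left(Q \right)} = 2 \left(Q - Q\right) = 2 \cdot 0 = 0$)
$p{\left(U \right)} = - \frac{U}{25}$ ($p{\left(U \right)} = U \left(- \frac{1}{25}\right) = - \frac{U}{25}$)
$1005 + \left(p{\left(-7 \right)} + E{\left(B{\left(5,0 \right)} \right)}\right) 669 = 1005 + \left(\left(- \frac{1}{25}\right) \left(-7\right) + 0\right) 669 = 1005 + \left(\frac{7}{25} + 0\right) 669 = 1005 + \frac{7}{25} \cdot 669 = 1005 + \frac{4683}{25} = \frac{29808}{25}$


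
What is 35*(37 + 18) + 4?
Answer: 1929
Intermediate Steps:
35*(37 + 18) + 4 = 35*55 + 4 = 1925 + 4 = 1929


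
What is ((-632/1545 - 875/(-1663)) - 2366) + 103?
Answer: -5814104246/2569335 ≈ -2262.9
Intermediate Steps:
((-632/1545 - 875/(-1663)) - 2366) + 103 = ((-632*1/1545 - 875*(-1/1663)) - 2366) + 103 = ((-632/1545 + 875/1663) - 2366) + 103 = (300859/2569335 - 2366) + 103 = -6078745751/2569335 + 103 = -5814104246/2569335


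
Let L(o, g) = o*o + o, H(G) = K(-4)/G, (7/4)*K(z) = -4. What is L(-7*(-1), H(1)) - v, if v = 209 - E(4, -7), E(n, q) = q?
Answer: -160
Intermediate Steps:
K(z) = -16/7 (K(z) = (4/7)*(-4) = -16/7)
H(G) = -16/(7*G)
L(o, g) = o + o**2 (L(o, g) = o**2 + o = o + o**2)
v = 216 (v = 209 - 1*(-7) = 209 + 7 = 216)
L(-7*(-1), H(1)) - v = (-7*(-1))*(1 - 7*(-1)) - 1*216 = 7*(1 + 7) - 216 = 7*8 - 216 = 56 - 216 = -160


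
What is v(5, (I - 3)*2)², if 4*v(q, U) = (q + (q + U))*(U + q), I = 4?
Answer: 441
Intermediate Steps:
v(q, U) = (U + q)*(U + 2*q)/4 (v(q, U) = ((q + (q + U))*(U + q))/4 = ((q + (U + q))*(U + q))/4 = ((U + 2*q)*(U + q))/4 = ((U + q)*(U + 2*q))/4 = (U + q)*(U + 2*q)/4)
v(5, (I - 3)*2)² = ((½)*5² + ((4 - 3)*2)²/4 + (¾)*((4 - 3)*2)*5)² = ((½)*25 + (1*2)²/4 + (¾)*(1*2)*5)² = (25/2 + (¼)*2² + (¾)*2*5)² = (25/2 + (¼)*4 + 15/2)² = (25/2 + 1 + 15/2)² = 21² = 441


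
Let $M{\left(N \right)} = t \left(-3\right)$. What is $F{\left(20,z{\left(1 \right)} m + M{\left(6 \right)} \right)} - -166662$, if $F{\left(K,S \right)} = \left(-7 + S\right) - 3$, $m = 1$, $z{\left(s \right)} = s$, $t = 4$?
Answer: $166641$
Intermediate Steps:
$M{\left(N \right)} = -12$ ($M{\left(N \right)} = 4 \left(-3\right) = -12$)
$F{\left(K,S \right)} = -10 + S$
$F{\left(20,z{\left(1 \right)} m + M{\left(6 \right)} \right)} - -166662 = \left(-10 + \left(1 \cdot 1 - 12\right)\right) - -166662 = \left(-10 + \left(1 - 12\right)\right) + 166662 = \left(-10 - 11\right) + 166662 = -21 + 166662 = 166641$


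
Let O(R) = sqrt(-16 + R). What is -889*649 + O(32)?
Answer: -576957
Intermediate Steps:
-889*649 + O(32) = -889*649 + sqrt(-16 + 32) = -576961 + sqrt(16) = -576961 + 4 = -576957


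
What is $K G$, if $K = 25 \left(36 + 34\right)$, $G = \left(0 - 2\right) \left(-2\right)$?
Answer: $7000$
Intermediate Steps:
$G = 4$ ($G = \left(-2\right) \left(-2\right) = 4$)
$K = 1750$ ($K = 25 \cdot 70 = 1750$)
$K G = 1750 \cdot 4 = 7000$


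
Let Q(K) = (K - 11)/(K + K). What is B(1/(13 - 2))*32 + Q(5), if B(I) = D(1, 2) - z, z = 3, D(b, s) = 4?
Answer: 157/5 ≈ 31.400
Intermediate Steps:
Q(K) = (-11 + K)/(2*K) (Q(K) = (-11 + K)/((2*K)) = (-11 + K)*(1/(2*K)) = (-11 + K)/(2*K))
B(I) = 1 (B(I) = 4 - 1*3 = 4 - 3 = 1)
B(1/(13 - 2))*32 + Q(5) = 1*32 + (½)*(-11 + 5)/5 = 32 + (½)*(⅕)*(-6) = 32 - ⅗ = 157/5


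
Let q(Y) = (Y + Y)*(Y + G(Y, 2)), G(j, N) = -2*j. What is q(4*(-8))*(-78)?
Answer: 159744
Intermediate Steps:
q(Y) = -2*Y² (q(Y) = (Y + Y)*(Y - 2*Y) = (2*Y)*(-Y) = -2*Y²)
q(4*(-8))*(-78) = -2*(4*(-8))²*(-78) = -2*(-32)²*(-78) = -2*1024*(-78) = -2048*(-78) = 159744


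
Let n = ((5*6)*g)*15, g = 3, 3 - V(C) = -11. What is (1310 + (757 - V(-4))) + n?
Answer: 3403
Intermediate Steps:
V(C) = 14 (V(C) = 3 - 1*(-11) = 3 + 11 = 14)
n = 1350 (n = ((5*6)*3)*15 = (30*3)*15 = 90*15 = 1350)
(1310 + (757 - V(-4))) + n = (1310 + (757 - 1*14)) + 1350 = (1310 + (757 - 14)) + 1350 = (1310 + 743) + 1350 = 2053 + 1350 = 3403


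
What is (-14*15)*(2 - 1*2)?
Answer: 0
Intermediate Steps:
(-14*15)*(2 - 1*2) = -210*(2 - 2) = -210*0 = 0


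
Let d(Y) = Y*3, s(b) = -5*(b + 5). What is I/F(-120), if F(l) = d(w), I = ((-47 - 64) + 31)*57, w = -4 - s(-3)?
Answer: -760/3 ≈ -253.33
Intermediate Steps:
s(b) = -25 - 5*b (s(b) = -5*(5 + b) = -25 - 5*b)
w = 6 (w = -4 - (-25 - 5*(-3)) = -4 - (-25 + 15) = -4 - 1*(-10) = -4 + 10 = 6)
d(Y) = 3*Y
I = -4560 (I = (-111 + 31)*57 = -80*57 = -4560)
F(l) = 18 (F(l) = 3*6 = 18)
I/F(-120) = -4560/18 = -4560*1/18 = -760/3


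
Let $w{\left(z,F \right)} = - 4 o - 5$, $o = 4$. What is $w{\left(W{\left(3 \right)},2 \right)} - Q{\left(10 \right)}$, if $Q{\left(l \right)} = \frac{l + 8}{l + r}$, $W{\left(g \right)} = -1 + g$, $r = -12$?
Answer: $-12$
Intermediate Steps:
$w{\left(z,F \right)} = -21$ ($w{\left(z,F \right)} = \left(-4\right) 4 - 5 = -16 - 5 = -21$)
$Q{\left(l \right)} = \frac{8 + l}{-12 + l}$ ($Q{\left(l \right)} = \frac{l + 8}{l - 12} = \frac{8 + l}{-12 + l}$)
$w{\left(W{\left(3 \right)},2 \right)} - Q{\left(10 \right)} = -21 - \frac{8 + 10}{-12 + 10} = -21 - \frac{1}{-2} \cdot 18 = -21 - \left(- \frac{1}{2}\right) 18 = -21 - -9 = -21 + 9 = -12$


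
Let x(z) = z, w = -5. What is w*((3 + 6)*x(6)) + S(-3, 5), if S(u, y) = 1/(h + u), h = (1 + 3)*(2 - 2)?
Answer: -811/3 ≈ -270.33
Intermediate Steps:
h = 0 (h = 4*0 = 0)
S(u, y) = 1/u (S(u, y) = 1/(0 + u) = 1/u)
w*((3 + 6)*x(6)) + S(-3, 5) = -5*(3 + 6)*6 + 1/(-3) = -45*6 - ⅓ = -5*54 - ⅓ = -270 - ⅓ = -811/3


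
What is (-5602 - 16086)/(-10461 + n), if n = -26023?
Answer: 5422/9121 ≈ 0.59445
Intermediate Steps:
(-5602 - 16086)/(-10461 + n) = (-5602 - 16086)/(-10461 - 26023) = -21688/(-36484) = -21688*(-1/36484) = 5422/9121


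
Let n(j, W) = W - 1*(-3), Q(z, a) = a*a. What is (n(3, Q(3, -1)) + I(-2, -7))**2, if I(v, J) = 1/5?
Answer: 441/25 ≈ 17.640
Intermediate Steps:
Q(z, a) = a**2
I(v, J) = 1/5
n(j, W) = 3 + W (n(j, W) = W + 3 = 3 + W)
(n(3, Q(3, -1)) + I(-2, -7))**2 = ((3 + (-1)**2) + 1/5)**2 = ((3 + 1) + 1/5)**2 = (4 + 1/5)**2 = (21/5)**2 = 441/25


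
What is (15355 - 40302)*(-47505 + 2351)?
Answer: 1126456838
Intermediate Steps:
(15355 - 40302)*(-47505 + 2351) = -24947*(-45154) = 1126456838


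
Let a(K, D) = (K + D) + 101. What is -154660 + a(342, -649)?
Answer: -154866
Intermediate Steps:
a(K, D) = 101 + D + K (a(K, D) = (D + K) + 101 = 101 + D + K)
-154660 + a(342, -649) = -154660 + (101 - 649 + 342) = -154660 - 206 = -154866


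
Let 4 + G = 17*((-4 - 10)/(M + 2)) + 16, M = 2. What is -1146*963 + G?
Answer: -2207291/2 ≈ -1.1036e+6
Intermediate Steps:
G = -95/2 (G = -4 + (17*((-4 - 10)/(2 + 2)) + 16) = -4 + (17*(-14/4) + 16) = -4 + (17*(-14*¼) + 16) = -4 + (17*(-7/2) + 16) = -4 + (-119/2 + 16) = -4 - 87/2 = -95/2 ≈ -47.500)
-1146*963 + G = -1146*963 - 95/2 = -1103598 - 95/2 = -2207291/2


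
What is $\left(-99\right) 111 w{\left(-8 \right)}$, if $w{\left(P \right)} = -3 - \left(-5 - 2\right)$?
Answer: $-43956$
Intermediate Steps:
$w{\left(P \right)} = 4$ ($w{\left(P \right)} = -3 - -7 = -3 + 7 = 4$)
$\left(-99\right) 111 w{\left(-8 \right)} = \left(-99\right) 111 \cdot 4 = \left(-10989\right) 4 = -43956$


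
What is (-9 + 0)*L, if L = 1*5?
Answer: -45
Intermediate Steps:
L = 5
(-9 + 0)*L = (-9 + 0)*5 = -9*5 = -45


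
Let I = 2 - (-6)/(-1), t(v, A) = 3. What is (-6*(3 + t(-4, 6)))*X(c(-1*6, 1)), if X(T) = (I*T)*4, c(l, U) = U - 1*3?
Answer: -1152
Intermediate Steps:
I = -4 (I = 2 - (-6)*(-1) = 2 - 3*2 = 2 - 6 = -4)
c(l, U) = -3 + U (c(l, U) = U - 3 = -3 + U)
X(T) = -16*T (X(T) = -4*T*4 = -16*T)
(-6*(3 + t(-4, 6)))*X(c(-1*6, 1)) = (-6*(3 + 3))*(-16*(-3 + 1)) = (-6*6)*(-16*(-2)) = -36*32 = -1152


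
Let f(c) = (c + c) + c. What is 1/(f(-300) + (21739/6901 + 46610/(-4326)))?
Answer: -144921/131533816 ≈ -0.0011018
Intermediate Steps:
f(c) = 3*c (f(c) = 2*c + c = 3*c)
1/(f(-300) + (21739/6901 + 46610/(-4326))) = 1/(3*(-300) + (21739/6901 + 46610/(-4326))) = 1/(-900 + (21739*(1/6901) + 46610*(-1/4326))) = 1/(-900 + (21739/6901 - 23305/2163)) = 1/(-900 - 1104916/144921) = 1/(-131533816/144921) = -144921/131533816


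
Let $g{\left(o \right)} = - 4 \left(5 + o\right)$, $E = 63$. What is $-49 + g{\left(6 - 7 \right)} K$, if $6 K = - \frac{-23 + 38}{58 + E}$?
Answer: $- \frac{5889}{121} \approx -48.669$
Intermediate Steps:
$g{\left(o \right)} = -20 - 4 o$
$K = - \frac{5}{242}$ ($K = \frac{\left(-1\right) \frac{-23 + 38}{58 + 63}}{6} = \frac{\left(-1\right) \frac{15}{121}}{6} = \frac{1}{6} \left(- \frac{15}{121}\right) = - \frac{5}{242} \approx -0.020661$)
$-49 + g{\left(6 - 7 \right)} K = -49 + \left(-20 - 4 \left(6 - 7\right)\right) \left(- \frac{5}{242}\right) = -49 + \left(-20 - -4\right) \left(- \frac{5}{242}\right) = -49 + \left(-20 + 4\right) \left(- \frac{5}{242}\right) = -49 - - \frac{40}{121} = -49 + \frac{40}{121} = - \frac{5889}{121}$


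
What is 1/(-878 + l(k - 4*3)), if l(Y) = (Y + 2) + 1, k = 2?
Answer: -1/885 ≈ -0.0011299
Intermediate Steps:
l(Y) = 3 + Y (l(Y) = (2 + Y) + 1 = 3 + Y)
1/(-878 + l(k - 4*3)) = 1/(-878 + (3 + (2 - 4*3))) = 1/(-878 + (3 + (2 - 12))) = 1/(-878 + (3 - 10)) = 1/(-878 - 7) = 1/(-885) = -1/885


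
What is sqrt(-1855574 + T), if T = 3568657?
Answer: sqrt(1713083) ≈ 1308.8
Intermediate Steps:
sqrt(-1855574 + T) = sqrt(-1855574 + 3568657) = sqrt(1713083)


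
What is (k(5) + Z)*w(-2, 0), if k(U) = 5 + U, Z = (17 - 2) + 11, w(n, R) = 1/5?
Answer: 36/5 ≈ 7.2000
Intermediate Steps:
w(n, R) = ⅕
Z = 26 (Z = 15 + 11 = 26)
(k(5) + Z)*w(-2, 0) = ((5 + 5) + 26)*(⅕) = (10 + 26)*(⅕) = 36*(⅕) = 36/5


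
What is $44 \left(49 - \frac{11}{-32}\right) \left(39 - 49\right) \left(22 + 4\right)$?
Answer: $- \frac{1128985}{2} \approx -5.6449 \cdot 10^{5}$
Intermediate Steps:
$44 \left(49 - \frac{11}{-32}\right) \left(39 - 49\right) \left(22 + 4\right) = 44 \left(49 - - \frac{11}{32}\right) \left(\left(-10\right) 26\right) = 44 \left(49 + \frac{11}{32}\right) \left(-260\right) = 44 \cdot \frac{1579}{32} \left(-260\right) = \frac{17369}{8} \left(-260\right) = - \frac{1128985}{2}$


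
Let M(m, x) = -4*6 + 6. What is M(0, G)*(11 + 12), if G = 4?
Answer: -414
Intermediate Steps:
M(m, x) = -18 (M(m, x) = -24 + 6 = -18)
M(0, G)*(11 + 12) = -18*(11 + 12) = -18*23 = -414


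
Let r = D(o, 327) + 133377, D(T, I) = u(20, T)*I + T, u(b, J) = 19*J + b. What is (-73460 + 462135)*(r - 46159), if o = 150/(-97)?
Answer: 3172530925550/97 ≈ 3.2706e+10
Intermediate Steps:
o = -150/97 (o = 150*(-1/97) = -150/97 ≈ -1.5464)
u(b, J) = b + 19*J
D(T, I) = T + I*(20 + 19*T) (D(T, I) = (20 + 19*T)*I + T = I*(20 + 19*T) + T = T + I*(20 + 19*T))
r = 12639849/97 (r = (-150/97 + 327*(20 + 19*(-150/97))) + 133377 = (-150/97 + 327*(20 - 2850/97)) + 133377 = (-150/97 + 327*(-910/97)) + 133377 = (-150/97 - 297570/97) + 133377 = -297720/97 + 133377 = 12639849/97 ≈ 1.3031e+5)
(-73460 + 462135)*(r - 46159) = (-73460 + 462135)*(12639849/97 - 46159) = 388675*(8162426/97) = 3172530925550/97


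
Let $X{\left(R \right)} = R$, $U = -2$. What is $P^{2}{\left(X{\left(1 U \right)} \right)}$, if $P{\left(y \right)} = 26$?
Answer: $676$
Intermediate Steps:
$P^{2}{\left(X{\left(1 U \right)} \right)} = 26^{2} = 676$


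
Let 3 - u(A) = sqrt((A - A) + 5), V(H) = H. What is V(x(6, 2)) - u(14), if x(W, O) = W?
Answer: 3 + sqrt(5) ≈ 5.2361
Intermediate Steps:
u(A) = 3 - sqrt(5) (u(A) = 3 - sqrt((A - A) + 5) = 3 - sqrt(0 + 5) = 3 - sqrt(5))
V(x(6, 2)) - u(14) = 6 - (3 - sqrt(5)) = 6 + (-3 + sqrt(5)) = 3 + sqrt(5)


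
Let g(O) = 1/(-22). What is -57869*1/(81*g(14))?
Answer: 1273118/81 ≈ 15718.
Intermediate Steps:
g(O) = -1/22
-57869*1/(81*g(14)) = -57869/(81*(-1/22)) = -57869/(-81/22) = -57869*(-22/81) = 1273118/81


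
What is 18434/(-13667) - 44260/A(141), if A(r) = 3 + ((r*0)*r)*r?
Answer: -604956722/41001 ≈ -14755.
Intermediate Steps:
A(r) = 3 (A(r) = 3 + (0*r)*r = 3 + 0*r = 3 + 0 = 3)
18434/(-13667) - 44260/A(141) = 18434/(-13667) - 44260/3 = 18434*(-1/13667) - 44260*⅓ = -18434/13667 - 44260/3 = -604956722/41001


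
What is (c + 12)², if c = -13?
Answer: 1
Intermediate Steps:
(c + 12)² = (-13 + 12)² = (-1)² = 1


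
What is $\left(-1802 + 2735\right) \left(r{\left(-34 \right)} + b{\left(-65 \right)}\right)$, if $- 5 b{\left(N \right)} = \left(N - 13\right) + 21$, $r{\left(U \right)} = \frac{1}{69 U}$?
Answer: $\frac{41585987}{3910} \approx 10636.0$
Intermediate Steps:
$r{\left(U \right)} = \frac{1}{69 U}$
$b{\left(N \right)} = - \frac{8}{5} - \frac{N}{5}$ ($b{\left(N \right)} = - \frac{\left(N - 13\right) + 21}{5} = - \frac{\left(-13 + N\right) + 21}{5} = - \frac{8 + N}{5} = - \frac{8}{5} - \frac{N}{5}$)
$\left(-1802 + 2735\right) \left(r{\left(-34 \right)} + b{\left(-65 \right)}\right) = \left(-1802 + 2735\right) \left(\frac{1}{69 \left(-34\right)} - - \frac{57}{5}\right) = 933 \left(\frac{1}{69} \left(- \frac{1}{34}\right) + \left(- \frac{8}{5} + 13\right)\right) = 933 \left(- \frac{1}{2346} + \frac{57}{5}\right) = 933 \cdot \frac{133717}{11730} = \frac{41585987}{3910}$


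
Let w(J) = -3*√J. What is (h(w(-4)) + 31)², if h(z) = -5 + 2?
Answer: 784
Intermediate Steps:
h(z) = -3
(h(w(-4)) + 31)² = (-3 + 31)² = 28² = 784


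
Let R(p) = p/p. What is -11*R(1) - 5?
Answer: -16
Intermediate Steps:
R(p) = 1
-11*R(1) - 5 = -11*1 - 5 = -11 - 5 = -16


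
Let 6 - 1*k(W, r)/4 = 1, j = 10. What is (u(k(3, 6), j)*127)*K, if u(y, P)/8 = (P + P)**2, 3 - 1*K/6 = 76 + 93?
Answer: -404774400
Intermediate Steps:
k(W, r) = 20 (k(W, r) = 24 - 4*1 = 24 - 4 = 20)
K = -996 (K = 18 - 6*(76 + 93) = 18 - 6*169 = 18 - 1014 = -996)
u(y, P) = 32*P**2 (u(y, P) = 8*(P + P)**2 = 8*(2*P)**2 = 8*(4*P**2) = 32*P**2)
(u(k(3, 6), j)*127)*K = ((32*10**2)*127)*(-996) = ((32*100)*127)*(-996) = (3200*127)*(-996) = 406400*(-996) = -404774400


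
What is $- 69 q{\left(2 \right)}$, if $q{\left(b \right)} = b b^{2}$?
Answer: $-552$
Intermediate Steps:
$q{\left(b \right)} = b^{3}$
$- 69 q{\left(2 \right)} = - 69 \cdot 2^{3} = \left(-69\right) 8 = -552$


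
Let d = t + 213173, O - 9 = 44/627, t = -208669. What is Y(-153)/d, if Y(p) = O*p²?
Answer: 4034151/85576 ≈ 47.141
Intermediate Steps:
O = 517/57 (O = 9 + 44/627 = 9 + 44*(1/627) = 9 + 4/57 = 517/57 ≈ 9.0702)
Y(p) = 517*p²/57
d = 4504 (d = -208669 + 213173 = 4504)
Y(-153)/d = ((517/57)*(-153)²)/4504 = ((517/57)*23409)*(1/4504) = (4034151/19)*(1/4504) = 4034151/85576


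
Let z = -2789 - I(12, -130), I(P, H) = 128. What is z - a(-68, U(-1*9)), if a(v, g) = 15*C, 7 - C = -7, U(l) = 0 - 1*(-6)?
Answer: -3127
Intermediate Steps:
U(l) = 6 (U(l) = 0 + 6 = 6)
C = 14 (C = 7 - 1*(-7) = 7 + 7 = 14)
a(v, g) = 210 (a(v, g) = 15*14 = 210)
z = -2917 (z = -2789 - 1*128 = -2789 - 128 = -2917)
z - a(-68, U(-1*9)) = -2917 - 1*210 = -2917 - 210 = -3127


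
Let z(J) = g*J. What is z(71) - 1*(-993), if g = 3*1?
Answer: 1206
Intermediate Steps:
g = 3
z(J) = 3*J
z(71) - 1*(-993) = 3*71 - 1*(-993) = 213 + 993 = 1206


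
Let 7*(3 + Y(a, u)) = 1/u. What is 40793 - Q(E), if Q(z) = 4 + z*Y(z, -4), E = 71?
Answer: 1148127/28 ≈ 41005.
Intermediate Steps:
Y(a, u) = -3 + 1/(7*u)
Q(z) = 4 - 85*z/28 (Q(z) = 4 + z*(-3 + (⅐)/(-4)) = 4 + z*(-3 + (⅐)*(-¼)) = 4 + z*(-3 - 1/28) = 4 + z*(-85/28) = 4 - 85*z/28)
40793 - Q(E) = 40793 - (4 - 85/28*71) = 40793 - (4 - 6035/28) = 40793 - 1*(-5923/28) = 40793 + 5923/28 = 1148127/28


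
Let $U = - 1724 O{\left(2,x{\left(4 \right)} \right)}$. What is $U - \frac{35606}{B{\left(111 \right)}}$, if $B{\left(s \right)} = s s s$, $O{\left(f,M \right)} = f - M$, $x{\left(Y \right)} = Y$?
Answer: $\frac{4715556082}{1367631} \approx 3448.0$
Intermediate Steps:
$B{\left(s \right)} = s^{3}$ ($B{\left(s \right)} = s^{2} s = s^{3}$)
$U = 3448$ ($U = - 1724 \left(2 - 4\right) = \left(-1724\right) \left(-2\right) = 3448$)
$U - \frac{35606}{B{\left(111 \right)}} = 3448 - \frac{35606}{111^{3}} = 3448 - \frac{35606}{1367631} = \frac{4715556082}{1367631}$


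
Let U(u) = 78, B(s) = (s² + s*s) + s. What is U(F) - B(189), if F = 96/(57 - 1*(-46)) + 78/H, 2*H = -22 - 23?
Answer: -71553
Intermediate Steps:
H = -45/2 (H = (-22 - 23)/2 = (½)*(-45) = -45/2 ≈ -22.500)
F = -3916/1545 (F = 96/(57 - 1*(-46)) + 78/(-45/2) = 96/(57 + 46) + 78*(-2/45) = 96/103 - 52/15 = -3916/1545 ≈ -2.5346)
B(s) = s + 2*s² (B(s) = (s² + s²) + s = 2*s² + s = s + 2*s²)
U(F) - B(189) = 78 - 189*(1 + 2*189) = 78 - 189*(1 + 378) = 78 - 189*379 = 78 - 1*71631 = 78 - 71631 = -71553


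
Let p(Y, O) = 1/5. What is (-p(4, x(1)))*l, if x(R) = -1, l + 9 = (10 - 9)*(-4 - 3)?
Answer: 16/5 ≈ 3.2000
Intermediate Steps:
l = -16 (l = -9 + (10 - 9)*(-4 - 3) = -9 + 1*(-7) = -9 - 7 = -16)
p(Y, O) = ⅕
(-p(4, x(1)))*l = -1*⅕*(-16) = -⅕*(-16) = 16/5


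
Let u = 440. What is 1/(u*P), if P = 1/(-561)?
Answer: -51/40 ≈ -1.2750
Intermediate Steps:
P = -1/561 ≈ -0.0017825
1/(u*P) = 1/(440*(-1/561)) = 1/(-40/51) = -51/40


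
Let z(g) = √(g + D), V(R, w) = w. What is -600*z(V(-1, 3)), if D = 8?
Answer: -600*√11 ≈ -1990.0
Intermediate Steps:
z(g) = √(8 + g) (z(g) = √(g + 8) = √(8 + g))
-600*z(V(-1, 3)) = -600*√(8 + 3) = -600*√11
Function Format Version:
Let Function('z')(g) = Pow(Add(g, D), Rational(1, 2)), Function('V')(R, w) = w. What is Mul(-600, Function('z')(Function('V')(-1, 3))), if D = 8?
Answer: Mul(-600, Pow(11, Rational(1, 2))) ≈ -1990.0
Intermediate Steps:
Function('z')(g) = Pow(Add(8, g), Rational(1, 2)) (Function('z')(g) = Pow(Add(g, 8), Rational(1, 2)) = Pow(Add(8, g), Rational(1, 2)))
Mul(-600, Function('z')(Function('V')(-1, 3))) = Mul(-600, Pow(Add(8, 3), Rational(1, 2))) = Mul(-600, Pow(11, Rational(1, 2)))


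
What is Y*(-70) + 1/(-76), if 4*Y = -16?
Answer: 21279/76 ≈ 279.99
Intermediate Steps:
Y = -4 (Y = (¼)*(-16) = -4)
Y*(-70) + 1/(-76) = -4*(-70) + 1/(-76) = 280 - 1/76 = 21279/76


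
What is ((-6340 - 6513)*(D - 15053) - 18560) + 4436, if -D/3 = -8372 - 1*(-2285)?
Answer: -41246548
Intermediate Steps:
D = 18261 (D = -3*(-8372 - 1*(-2285)) = -3*(-8372 + 2285) = -3*(-6087) = 18261)
((-6340 - 6513)*(D - 15053) - 18560) + 4436 = ((-6340 - 6513)*(18261 - 15053) - 18560) + 4436 = (-12853*3208 - 18560) + 4436 = (-41232424 - 18560) + 4436 = -41250984 + 4436 = -41246548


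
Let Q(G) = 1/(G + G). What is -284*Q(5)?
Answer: -142/5 ≈ -28.400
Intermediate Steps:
Q(G) = 1/(2*G)
-284*Q(5) = -142/5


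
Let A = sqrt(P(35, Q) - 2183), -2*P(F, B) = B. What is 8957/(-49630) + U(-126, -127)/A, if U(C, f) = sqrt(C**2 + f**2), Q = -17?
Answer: -8957/49630 - I*sqrt(278379490)/4349 ≈ -0.18048 - 3.8364*I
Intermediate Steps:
P(F, B) = -B/2
A = I*sqrt(8698)/2 (A = sqrt(-1/2*(-17) - 2183) = sqrt(17/2 - 2183) = sqrt(-4349/2) = I*sqrt(8698)/2 ≈ 46.632*I)
8957/(-49630) + U(-126, -127)/A = 8957/(-49630) + sqrt((-126)**2 + (-127)**2)/((I*sqrt(8698)/2)) = 8957*(-1/49630) + sqrt(15876 + 16129)*(-I*sqrt(8698)/4349) = -8957/49630 + sqrt(32005)*(-I*sqrt(8698)/4349) = -8957/49630 - I*sqrt(278379490)/4349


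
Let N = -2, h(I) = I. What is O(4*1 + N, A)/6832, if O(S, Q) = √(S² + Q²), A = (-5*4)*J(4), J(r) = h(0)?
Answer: 1/3416 ≈ 0.00029274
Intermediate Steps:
J(r) = 0
A = 0 (A = -5*4*0 = -20*0 = 0)
O(S, Q) = √(Q² + S²)
O(4*1 + N, A)/6832 = √(0² + (4*1 - 2)²)/6832 = √(0 + (4 - 2)²)*(1/6832) = √(0 + 2²)*(1/6832) = √(0 + 4)*(1/6832) = √4*(1/6832) = 2*(1/6832) = 1/3416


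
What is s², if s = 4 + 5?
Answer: 81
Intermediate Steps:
s = 9
s² = 9² = 81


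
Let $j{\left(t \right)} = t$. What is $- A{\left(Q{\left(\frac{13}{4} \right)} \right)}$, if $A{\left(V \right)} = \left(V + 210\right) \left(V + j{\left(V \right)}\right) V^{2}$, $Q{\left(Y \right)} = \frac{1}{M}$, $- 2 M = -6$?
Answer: $- \frac{1262}{81} \approx -15.58$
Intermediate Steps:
$M = 3$ ($M = \left(- \frac{1}{2}\right) \left(-6\right) = 3$)
$Q{\left(Y \right)} = \frac{1}{3}$
$A{\left(V \right)} = 2 V^{3} \left(210 + V\right)$ ($A{\left(V \right)} = \left(V + 210\right) \left(V + V\right) V^{2} = \left(210 + V\right) 2 V V^{2} = 2 V \left(210 + V\right) V^{2} = 2 V^{3} \left(210 + V\right)$)
$- A{\left(Q{\left(\frac{13}{4} \right)} \right)} = - \frac{2 \left(210 + \frac{1}{3}\right)}{27} = - \frac{2 \cdot 631}{27 \cdot 3} = \left(-1\right) \frac{1262}{81} = - \frac{1262}{81}$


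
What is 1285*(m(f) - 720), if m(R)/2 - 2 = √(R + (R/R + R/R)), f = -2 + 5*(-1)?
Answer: -920060 + 2570*I*√5 ≈ -9.2006e+5 + 5746.7*I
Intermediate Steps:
f = -7 (f = -2 - 5 = -7)
m(R) = 4 + 2*√(2 + R) (m(R) = 4 + 2*√(R + (R/R + R/R)) = 4 + 2*√(R + (1 + 1)) = 4 + 2*√(R + 2) = 4 + 2*√(2 + R))
1285*(m(f) - 720) = 1285*((4 + 2*√(2 - 7)) - 720) = 1285*((4 + 2*√(-5)) - 720) = 1285*((4 + 2*(I*√5)) - 720) = 1285*((4 + 2*I*√5) - 720) = 1285*(-716 + 2*I*√5) = -920060 + 2570*I*√5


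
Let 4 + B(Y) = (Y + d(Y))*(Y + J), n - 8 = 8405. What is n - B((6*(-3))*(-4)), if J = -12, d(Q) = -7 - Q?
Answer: 8837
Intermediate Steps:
n = 8413 (n = 8 + 8405 = 8413)
B(Y) = 80 - 7*Y (B(Y) = -4 + (Y + (-7 - Y))*(Y - 12) = -4 - 7*(-12 + Y) = -4 + (84 - 7*Y) = 80 - 7*Y)
n - B((6*(-3))*(-4)) = 8413 - (80 - 7*6*(-3)*(-4)) = 8413 - (80 - (-126)*(-4)) = 8413 - (80 - 7*72) = 8413 - (80 - 504) = 8413 - 1*(-424) = 8413 + 424 = 8837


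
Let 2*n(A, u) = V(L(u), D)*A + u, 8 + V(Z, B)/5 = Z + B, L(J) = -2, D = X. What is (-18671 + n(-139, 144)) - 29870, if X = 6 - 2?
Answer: -46384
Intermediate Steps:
X = 4
D = 4
V(Z, B) = -40 + 5*B + 5*Z (V(Z, B) = -40 + 5*(Z + B) = -40 + 5*(B + Z) = -40 + (5*B + 5*Z) = -40 + 5*B + 5*Z)
n(A, u) = u/2 - 15*A (n(A, u) = ((-40 + 5*4 + 5*(-2))*A + u)/2 = ((-40 + 20 - 10)*A + u)/2 = (-30*A + u)/2 = (u - 30*A)/2 = u/2 - 15*A)
(-18671 + n(-139, 144)) - 29870 = (-18671 + ((½)*144 - 15*(-139))) - 29870 = (-18671 + (72 + 2085)) - 29870 = (-18671 + 2157) - 29870 = -16514 - 29870 = -46384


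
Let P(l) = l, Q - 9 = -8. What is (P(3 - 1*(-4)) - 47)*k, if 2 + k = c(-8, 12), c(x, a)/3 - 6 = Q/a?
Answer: -650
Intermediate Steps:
Q = 1 (Q = 9 - 8 = 1)
c(x, a) = 18 + 3/a (c(x, a) = 18 + 3*(1/a) = 18 + 3/a)
k = 65/4 (k = -2 + (18 + 3/12) = -2 + (18 + 3*(1/12)) = -2 + (18 + ¼) = -2 + 73/4 = 65/4 ≈ 16.250)
(P(3 - 1*(-4)) - 47)*k = ((3 - 1*(-4)) - 47)*(65/4) = ((3 + 4) - 47)*(65/4) = (7 - 47)*(65/4) = -40*65/4 = -650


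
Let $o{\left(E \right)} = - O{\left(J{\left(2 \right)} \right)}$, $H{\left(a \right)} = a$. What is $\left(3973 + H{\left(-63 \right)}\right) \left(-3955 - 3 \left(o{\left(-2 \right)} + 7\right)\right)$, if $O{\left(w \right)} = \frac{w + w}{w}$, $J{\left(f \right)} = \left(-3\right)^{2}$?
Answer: $-15522700$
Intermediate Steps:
$J{\left(f \right)} = 9$
$O{\left(w \right)} = 2$ ($O{\left(w \right)} = \frac{2 w}{w} = 2$)
$o{\left(E \right)} = -2$ ($o{\left(E \right)} = \left(-1\right) 2 = -2$)
$\left(3973 + H{\left(-63 \right)}\right) \left(-3955 - 3 \left(o{\left(-2 \right)} + 7\right)\right) = \left(3973 - 63\right) \left(-3955 - 3 \left(-2 + 7\right)\right) = 3910 \left(-3955 - 15\right) = 3910 \left(-3970\right) = -15522700$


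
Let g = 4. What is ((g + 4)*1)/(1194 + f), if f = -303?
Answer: 8/891 ≈ 0.0089787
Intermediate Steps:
((g + 4)*1)/(1194 + f) = ((4 + 4)*1)/(1194 - 303) = (8*1)/891 = 8*(1/891) = 8/891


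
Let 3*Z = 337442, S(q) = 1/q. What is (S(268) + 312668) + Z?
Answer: 341819531/804 ≈ 4.2515e+5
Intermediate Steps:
Z = 337442/3 (Z = (⅓)*337442 = 337442/3 ≈ 1.1248e+5)
(S(268) + 312668) + Z = (1/268 + 312668) + 337442/3 = 83795025/268 + 337442/3 = 341819531/804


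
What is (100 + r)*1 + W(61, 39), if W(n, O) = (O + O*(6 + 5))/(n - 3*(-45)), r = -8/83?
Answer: 416019/4067 ≈ 102.29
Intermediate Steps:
r = -8/83 (r = -8*1/83 = -8/83 ≈ -0.096385)
W(n, O) = 12*O/(135 + n) (W(n, O) = (O + O*11)/(n + 135) = (O + 11*O)/(135 + n) = (12*O)/(135 + n) = 12*O/(135 + n))
(100 + r)*1 + W(61, 39) = (100 - 8/83)*1 + 12*39/(135 + 61) = (8292/83)*1 + 12*39/196 = 8292/83 + 12*39*(1/196) = 8292/83 + 117/49 = 416019/4067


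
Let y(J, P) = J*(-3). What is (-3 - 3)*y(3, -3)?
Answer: 54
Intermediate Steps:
y(J, P) = -3*J
(-3 - 3)*y(3, -3) = (-3 - 3)*(-3*3) = -6*(-9) = 54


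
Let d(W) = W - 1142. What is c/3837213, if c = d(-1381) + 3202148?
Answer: 3199625/3837213 ≈ 0.83384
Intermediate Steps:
d(W) = -1142 + W
c = 3199625 (c = (-1142 - 1381) + 3202148 = -2523 + 3202148 = 3199625)
c/3837213 = 3199625/3837213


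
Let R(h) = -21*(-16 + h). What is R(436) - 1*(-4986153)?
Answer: 4977333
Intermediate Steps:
R(h) = 336 - 21*h
R(436) - 1*(-4986153) = (336 - 21*436) - 1*(-4986153) = (336 - 9156) + 4986153 = -8820 + 4986153 = 4977333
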